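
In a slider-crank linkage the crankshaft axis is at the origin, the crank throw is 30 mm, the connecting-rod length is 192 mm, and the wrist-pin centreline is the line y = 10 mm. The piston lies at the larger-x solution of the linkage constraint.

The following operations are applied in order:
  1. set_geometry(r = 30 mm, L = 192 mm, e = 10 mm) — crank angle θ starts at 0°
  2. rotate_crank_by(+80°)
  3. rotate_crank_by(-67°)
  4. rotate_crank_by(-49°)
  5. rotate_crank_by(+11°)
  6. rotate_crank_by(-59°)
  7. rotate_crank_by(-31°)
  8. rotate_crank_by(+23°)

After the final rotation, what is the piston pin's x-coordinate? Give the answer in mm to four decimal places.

186.7440

set_geometry: r = 30 mm, L = 192 mm, e = 10 mm; θ ← 0°
rotate_crank_by(+80°): θ ← 0° +80° = 80°
rotate_crank_by(-67°): θ ← 80° -67° = 13°
rotate_crank_by(-49°): θ ← 13° -49° = -36°
rotate_crank_by(+11°): θ ← -36° +11° = -25°
rotate_crank_by(-59°): θ ← -25° -59° = -84°
rotate_crank_by(-31°): θ ← -84° -31° = -115°
rotate_crank_by(+23°): θ ← -115° +23° = -92°
crank pin P = (r cos θ, r sin θ) = (-1.046985, -29.981725)
h = r sin θ − e = -29.981725 − 10 = -39.981725
x = r cos θ + √(L² − h²) = -1.046985 + √(36864.0 − 1598.5383) = -1.046985 + 187.791005 = 186.744020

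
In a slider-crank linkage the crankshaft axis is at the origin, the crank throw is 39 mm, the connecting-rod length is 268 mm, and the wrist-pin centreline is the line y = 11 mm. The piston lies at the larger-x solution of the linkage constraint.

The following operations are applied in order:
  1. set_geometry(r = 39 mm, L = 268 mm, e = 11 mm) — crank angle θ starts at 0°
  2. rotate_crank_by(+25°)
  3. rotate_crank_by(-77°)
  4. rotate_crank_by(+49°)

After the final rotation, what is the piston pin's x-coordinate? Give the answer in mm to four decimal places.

306.6291

set_geometry: r = 39 mm, L = 268 mm, e = 11 mm; θ ← 0°
rotate_crank_by(+25°): θ ← 0° +25° = 25°
rotate_crank_by(-77°): θ ← 25° -77° = -52°
rotate_crank_by(+49°): θ ← -52° +49° = -3°
crank pin P = (r cos θ, r sin θ) = (38.946552, -2.041102)
h = r sin θ − e = -2.041102 − 11 = -13.041102
x = r cos θ + √(L² − h²) = 38.946552 + √(71824.0 − 170.0703) = 38.946552 + 267.682517 = 306.629068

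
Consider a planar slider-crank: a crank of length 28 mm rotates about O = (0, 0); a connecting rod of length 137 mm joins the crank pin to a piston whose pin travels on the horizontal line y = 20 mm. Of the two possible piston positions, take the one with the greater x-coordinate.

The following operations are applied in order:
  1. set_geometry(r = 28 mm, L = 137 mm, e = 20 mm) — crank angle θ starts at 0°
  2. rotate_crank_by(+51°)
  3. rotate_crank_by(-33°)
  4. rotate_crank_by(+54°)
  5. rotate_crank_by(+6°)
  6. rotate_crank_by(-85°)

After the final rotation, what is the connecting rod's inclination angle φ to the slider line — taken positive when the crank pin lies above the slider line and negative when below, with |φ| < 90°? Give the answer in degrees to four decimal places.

-9.8397

set_geometry: r = 28 mm, L = 137 mm, e = 20 mm; θ ← 0°
rotate_crank_by(+51°): θ ← 0° +51° = 51°
rotate_crank_by(-33°): θ ← 51° -33° = 18°
rotate_crank_by(+54°): θ ← 18° +54° = 72°
rotate_crank_by(+6°): θ ← 72° +6° = 78°
rotate_crank_by(-85°): θ ← 78° -85° = -7°
crank pin P = (r cos θ, r sin θ) = (27.791292, -3.412342)
h = r sin θ − e = -3.412342 − 20 = -23.412342
sin φ = h / L = -23.412342 / 137 = -0.17089300
φ = arcsin(-0.17089300) = -9.839744°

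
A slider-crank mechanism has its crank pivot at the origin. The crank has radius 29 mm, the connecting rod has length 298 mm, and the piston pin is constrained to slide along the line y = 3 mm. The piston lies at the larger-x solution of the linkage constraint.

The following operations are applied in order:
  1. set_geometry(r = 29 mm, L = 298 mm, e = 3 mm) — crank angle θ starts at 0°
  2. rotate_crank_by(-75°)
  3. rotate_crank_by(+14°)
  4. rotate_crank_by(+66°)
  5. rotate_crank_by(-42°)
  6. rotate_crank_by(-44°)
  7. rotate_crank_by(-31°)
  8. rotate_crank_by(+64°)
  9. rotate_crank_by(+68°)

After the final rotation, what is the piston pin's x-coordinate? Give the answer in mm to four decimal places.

325.1708

set_geometry: r = 29 mm, L = 298 mm, e = 3 mm; θ ← 0°
rotate_crank_by(-75°): θ ← 0° -75° = -75°
rotate_crank_by(+14°): θ ← -75° +14° = -61°
rotate_crank_by(+66°): θ ← -61° +66° = 5°
rotate_crank_by(-42°): θ ← 5° -42° = -37°
rotate_crank_by(-44°): θ ← -37° -44° = -81°
rotate_crank_by(-31°): θ ← -81° -31° = -112°
rotate_crank_by(+64°): θ ← -112° +64° = -48°
rotate_crank_by(+68°): θ ← -48° +68° = 20°
crank pin P = (r cos θ, r sin θ) = (27.251086, 9.918584)
h = r sin θ − e = 9.918584 − 3 = 6.918584
x = r cos θ + √(L² − h²) = 27.251086 + √(88804.0 − 47.8668) = 27.251086 + 297.919676 = 325.170762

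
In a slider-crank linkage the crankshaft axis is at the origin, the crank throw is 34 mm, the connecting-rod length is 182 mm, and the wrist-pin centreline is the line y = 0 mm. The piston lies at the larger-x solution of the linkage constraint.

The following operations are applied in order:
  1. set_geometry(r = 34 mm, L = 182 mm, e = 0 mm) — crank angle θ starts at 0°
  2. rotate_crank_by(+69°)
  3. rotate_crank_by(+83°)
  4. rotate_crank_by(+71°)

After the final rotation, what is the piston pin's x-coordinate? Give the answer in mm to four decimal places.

155.6508

set_geometry: r = 34 mm, L = 182 mm, e = 0 mm; θ ← 0°
rotate_crank_by(+69°): θ ← 0° +69° = 69°
rotate_crank_by(+83°): θ ← 69° +83° = 152°
rotate_crank_by(+71°): θ ← 152° +71° = 223°
crank pin P = (r cos θ, r sin θ) = (-24.866026, -23.187944)
h = r sin θ − e = -23.187944 − 0 = -23.187944
x = r cos θ + √(L² − h²) = -24.866026 + √(33124.0 − 537.6808) = -24.866026 + 180.516812 = 155.650786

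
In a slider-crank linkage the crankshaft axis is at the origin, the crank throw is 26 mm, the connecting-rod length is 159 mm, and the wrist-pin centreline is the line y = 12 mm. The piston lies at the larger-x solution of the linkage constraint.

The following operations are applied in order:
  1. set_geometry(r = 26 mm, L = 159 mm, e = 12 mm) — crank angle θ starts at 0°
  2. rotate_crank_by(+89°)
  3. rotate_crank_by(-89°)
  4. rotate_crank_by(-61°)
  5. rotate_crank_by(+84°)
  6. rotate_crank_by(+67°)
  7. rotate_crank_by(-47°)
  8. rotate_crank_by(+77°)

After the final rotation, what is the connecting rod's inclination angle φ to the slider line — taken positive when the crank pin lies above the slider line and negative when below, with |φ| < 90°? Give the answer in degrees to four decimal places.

3.7925

set_geometry: r = 26 mm, L = 159 mm, e = 12 mm; θ ← 0°
rotate_crank_by(+89°): θ ← 0° +89° = 89°
rotate_crank_by(-89°): θ ← 89° -89° = 0°
rotate_crank_by(-61°): θ ← 0° -61° = -61°
rotate_crank_by(+84°): θ ← -61° +84° = 23°
rotate_crank_by(+67°): θ ← 23° +67° = 90°
rotate_crank_by(-47°): θ ← 90° -47° = 43°
rotate_crank_by(+77°): θ ← 43° +77° = 120°
crank pin P = (r cos θ, r sin θ) = (-13.000000, 22.516660)
h = r sin θ − e = 22.516660 − 12 = 10.516660
sin φ = h / L = 10.516660 / 159 = 0.06614252
φ = arcsin(0.06614252) = 3.792456°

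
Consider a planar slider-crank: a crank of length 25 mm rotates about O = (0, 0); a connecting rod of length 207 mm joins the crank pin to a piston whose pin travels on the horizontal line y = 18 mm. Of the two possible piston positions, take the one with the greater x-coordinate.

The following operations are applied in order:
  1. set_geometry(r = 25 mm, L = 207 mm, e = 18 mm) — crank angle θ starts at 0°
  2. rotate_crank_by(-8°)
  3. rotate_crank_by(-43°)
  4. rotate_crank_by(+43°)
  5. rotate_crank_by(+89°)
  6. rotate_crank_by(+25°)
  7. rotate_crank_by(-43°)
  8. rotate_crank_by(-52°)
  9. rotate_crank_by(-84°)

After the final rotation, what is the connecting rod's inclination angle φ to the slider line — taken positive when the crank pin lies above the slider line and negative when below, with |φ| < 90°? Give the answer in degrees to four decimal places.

set_geometry: r = 25 mm, L = 207 mm, e = 18 mm; θ ← 0°
rotate_crank_by(-8°): θ ← 0° -8° = -8°
rotate_crank_by(-43°): θ ← -8° -43° = -51°
rotate_crank_by(+43°): θ ← -51° +43° = -8°
rotate_crank_by(+89°): θ ← -8° +89° = 81°
rotate_crank_by(+25°): θ ← 81° +25° = 106°
rotate_crank_by(-43°): θ ← 106° -43° = 63°
rotate_crank_by(-52°): θ ← 63° -52° = 11°
rotate_crank_by(-84°): θ ← 11° -84° = -73°
crank pin P = (r cos θ, r sin θ) = (7.309293, -23.907619)
h = r sin θ − e = -23.907619 − 18 = -41.907619
sin φ = h / L = -41.907619 / 207 = -0.20245227
φ = arcsin(-0.20245227) = -11.680398°

-11.6804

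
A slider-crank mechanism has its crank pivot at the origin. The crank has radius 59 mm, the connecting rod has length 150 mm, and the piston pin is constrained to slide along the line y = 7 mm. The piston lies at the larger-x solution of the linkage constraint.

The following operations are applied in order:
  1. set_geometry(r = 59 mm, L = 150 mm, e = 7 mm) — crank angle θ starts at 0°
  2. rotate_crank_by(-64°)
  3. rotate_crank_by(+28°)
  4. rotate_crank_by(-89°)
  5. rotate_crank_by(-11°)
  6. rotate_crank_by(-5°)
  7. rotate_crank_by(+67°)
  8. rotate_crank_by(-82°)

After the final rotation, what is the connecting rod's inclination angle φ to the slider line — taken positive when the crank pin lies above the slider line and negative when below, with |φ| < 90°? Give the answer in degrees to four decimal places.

-11.9261

set_geometry: r = 59 mm, L = 150 mm, e = 7 mm; θ ← 0°
rotate_crank_by(-64°): θ ← 0° -64° = -64°
rotate_crank_by(+28°): θ ← -64° +28° = -36°
rotate_crank_by(-89°): θ ← -36° -89° = -125°
rotate_crank_by(-11°): θ ← -125° -11° = -136°
rotate_crank_by(-5°): θ ← -136° -5° = -141°
rotate_crank_by(+67°): θ ← -141° +67° = -74°
rotate_crank_by(-82°): θ ← -74° -82° = -156°
crank pin P = (r cos θ, r sin θ) = (-53.899182, -23.997462)
h = r sin θ − e = -23.997462 − 7 = -30.997462
sin φ = h / L = -30.997462 / 150 = -0.20664975
φ = arcsin(-0.20664975) = -11.926091°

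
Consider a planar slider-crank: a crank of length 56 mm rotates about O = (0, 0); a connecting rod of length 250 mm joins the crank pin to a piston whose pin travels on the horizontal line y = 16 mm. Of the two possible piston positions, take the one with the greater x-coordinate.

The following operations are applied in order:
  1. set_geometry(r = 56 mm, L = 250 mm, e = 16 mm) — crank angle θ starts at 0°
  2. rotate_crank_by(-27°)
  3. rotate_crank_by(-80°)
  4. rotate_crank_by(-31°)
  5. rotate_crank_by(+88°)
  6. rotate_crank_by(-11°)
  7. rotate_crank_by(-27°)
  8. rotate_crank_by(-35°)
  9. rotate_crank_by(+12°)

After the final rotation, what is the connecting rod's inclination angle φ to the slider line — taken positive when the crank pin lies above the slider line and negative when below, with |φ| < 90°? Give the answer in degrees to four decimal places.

-15.8501

set_geometry: r = 56 mm, L = 250 mm, e = 16 mm; θ ← 0°
rotate_crank_by(-27°): θ ← 0° -27° = -27°
rotate_crank_by(-80°): θ ← -27° -80° = -107°
rotate_crank_by(-31°): θ ← -107° -31° = -138°
rotate_crank_by(+88°): θ ← -138° +88° = -50°
rotate_crank_by(-11°): θ ← -50° -11° = -61°
rotate_crank_by(-27°): θ ← -61° -27° = -88°
rotate_crank_by(-35°): θ ← -88° -35° = -123°
rotate_crank_by(+12°): θ ← -123° +12° = -111°
crank pin P = (r cos θ, r sin θ) = (-20.068605, -52.280504)
h = r sin θ − e = -52.280504 − 16 = -68.280504
sin φ = h / L = -68.280504 / 250 = -0.27312202
φ = arcsin(-0.27312202) = -15.850130°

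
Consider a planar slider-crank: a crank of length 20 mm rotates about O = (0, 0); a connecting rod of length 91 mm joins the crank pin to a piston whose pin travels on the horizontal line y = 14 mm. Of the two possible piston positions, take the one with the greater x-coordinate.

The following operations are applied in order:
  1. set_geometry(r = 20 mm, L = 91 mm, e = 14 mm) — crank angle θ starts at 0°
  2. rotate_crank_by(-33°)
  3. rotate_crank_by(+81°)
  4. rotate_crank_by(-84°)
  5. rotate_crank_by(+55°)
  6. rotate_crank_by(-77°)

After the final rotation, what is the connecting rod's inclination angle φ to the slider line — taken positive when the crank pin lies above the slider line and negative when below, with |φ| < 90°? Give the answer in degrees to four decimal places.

-19.8909

set_geometry: r = 20 mm, L = 91 mm, e = 14 mm; θ ← 0°
rotate_crank_by(-33°): θ ← 0° -33° = -33°
rotate_crank_by(+81°): θ ← -33° +81° = 48°
rotate_crank_by(-84°): θ ← 48° -84° = -36°
rotate_crank_by(+55°): θ ← -36° +55° = 19°
rotate_crank_by(-77°): θ ← 19° -77° = -58°
crank pin P = (r cos θ, r sin θ) = (10.598385, -16.960962)
h = r sin θ − e = -16.960962 − 14 = -30.960962
sin φ = h / L = -30.960962 / 91 = -0.34023035
φ = arcsin(-0.34023035) = -19.890909°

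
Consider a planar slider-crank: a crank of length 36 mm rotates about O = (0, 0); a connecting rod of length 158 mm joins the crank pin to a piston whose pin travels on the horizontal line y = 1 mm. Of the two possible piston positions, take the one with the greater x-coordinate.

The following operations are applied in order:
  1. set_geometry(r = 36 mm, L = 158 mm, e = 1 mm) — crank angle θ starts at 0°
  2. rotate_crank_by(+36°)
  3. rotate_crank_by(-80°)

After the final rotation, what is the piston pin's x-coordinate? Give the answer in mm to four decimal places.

181.7410

set_geometry: r = 36 mm, L = 158 mm, e = 1 mm; θ ← 0°
rotate_crank_by(+36°): θ ← 0° +36° = 36°
rotate_crank_by(-80°): θ ← 36° -80° = -44°
crank pin P = (r cos θ, r sin θ) = (25.896233, -25.007701)
h = r sin θ − e = -25.007701 − 1 = -26.007701
x = r cos θ + √(L² − h²) = 25.896233 + √(24964.0 − 676.4005) = 25.896233 + 155.844793 = 181.741026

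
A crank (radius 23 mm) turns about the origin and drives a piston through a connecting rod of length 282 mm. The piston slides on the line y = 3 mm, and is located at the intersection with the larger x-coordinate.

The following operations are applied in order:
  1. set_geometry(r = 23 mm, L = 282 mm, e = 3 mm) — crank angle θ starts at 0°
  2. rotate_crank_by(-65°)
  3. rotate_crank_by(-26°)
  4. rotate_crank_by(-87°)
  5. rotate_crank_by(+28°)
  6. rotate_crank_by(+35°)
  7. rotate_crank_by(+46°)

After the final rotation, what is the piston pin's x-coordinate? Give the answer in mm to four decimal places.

289.1786

set_geometry: r = 23 mm, L = 282 mm, e = 3 mm; θ ← 0°
rotate_crank_by(-65°): θ ← 0° -65° = -65°
rotate_crank_by(-26°): θ ← -65° -26° = -91°
rotate_crank_by(-87°): θ ← -91° -87° = -178°
rotate_crank_by(+28°): θ ← -178° +28° = -150°
rotate_crank_by(+35°): θ ← -150° +35° = -115°
rotate_crank_by(+46°): θ ← -115° +46° = -69°
crank pin P = (r cos θ, r sin θ) = (8.242463, -21.472350)
h = r sin θ − e = -21.472350 − 3 = -24.472350
x = r cos θ + √(L² − h²) = 8.242463 + √(79524.0 − 598.8959) = 8.242463 + 280.936121 = 289.178584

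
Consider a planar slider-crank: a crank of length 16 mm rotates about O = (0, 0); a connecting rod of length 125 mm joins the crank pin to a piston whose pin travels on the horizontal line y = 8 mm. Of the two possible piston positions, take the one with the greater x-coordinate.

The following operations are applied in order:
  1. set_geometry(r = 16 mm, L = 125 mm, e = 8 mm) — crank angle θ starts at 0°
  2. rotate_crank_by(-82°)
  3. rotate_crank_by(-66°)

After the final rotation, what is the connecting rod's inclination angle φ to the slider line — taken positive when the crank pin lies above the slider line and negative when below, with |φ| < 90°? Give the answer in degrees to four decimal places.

-7.5753

set_geometry: r = 16 mm, L = 125 mm, e = 8 mm; θ ← 0°
rotate_crank_by(-82°): θ ← 0° -82° = -82°
rotate_crank_by(-66°): θ ← -82° -66° = -148°
crank pin P = (r cos θ, r sin θ) = (-13.568770, -8.478708)
h = r sin θ − e = -8.478708 − 8 = -16.478708
sin φ = h / L = -16.478708 / 125 = -0.13182967
φ = arcsin(-0.13182967) = -7.575335°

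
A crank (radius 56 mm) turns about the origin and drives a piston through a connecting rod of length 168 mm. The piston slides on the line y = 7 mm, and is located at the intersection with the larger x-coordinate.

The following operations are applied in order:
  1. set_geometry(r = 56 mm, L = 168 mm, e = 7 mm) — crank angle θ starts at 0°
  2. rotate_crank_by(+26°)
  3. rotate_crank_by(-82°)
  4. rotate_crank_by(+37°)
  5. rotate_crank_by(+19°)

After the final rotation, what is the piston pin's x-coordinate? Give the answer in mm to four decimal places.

223.8541

set_geometry: r = 56 mm, L = 168 mm, e = 7 mm; θ ← 0°
rotate_crank_by(+26°): θ ← 0° +26° = 26°
rotate_crank_by(-82°): θ ← 26° -82° = -56°
rotate_crank_by(+37°): θ ← -56° +37° = -19°
rotate_crank_by(+19°): θ ← -19° +19° = 0°
crank pin P = (r cos θ, r sin θ) = (56.000000, 0.000000)
h = r sin θ − e = 0.000000 − 7 = -7.000000
x = r cos θ + √(L² − h²) = 56.000000 + √(28224.0 − 49.0000) = 56.000000 + 167.854103 = 223.854103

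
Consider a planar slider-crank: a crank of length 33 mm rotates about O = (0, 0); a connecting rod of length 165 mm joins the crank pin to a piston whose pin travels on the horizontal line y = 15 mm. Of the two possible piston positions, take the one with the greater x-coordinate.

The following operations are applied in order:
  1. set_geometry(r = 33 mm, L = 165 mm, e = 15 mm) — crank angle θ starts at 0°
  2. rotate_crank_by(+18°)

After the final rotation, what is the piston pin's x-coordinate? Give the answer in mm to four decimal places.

set_geometry: r = 33 mm, L = 165 mm, e = 15 mm; θ ← 0°
rotate_crank_by(+18°): θ ← 0° +18° = 18°
crank pin P = (r cos θ, r sin θ) = (31.384865, 10.197561)
h = r sin θ − e = 10.197561 − 15 = -4.802439
x = r cos θ + √(L² − h²) = 31.384865 + √(27225.0 − 23.0634) = 31.384865 + 164.930096 = 196.314961

196.3150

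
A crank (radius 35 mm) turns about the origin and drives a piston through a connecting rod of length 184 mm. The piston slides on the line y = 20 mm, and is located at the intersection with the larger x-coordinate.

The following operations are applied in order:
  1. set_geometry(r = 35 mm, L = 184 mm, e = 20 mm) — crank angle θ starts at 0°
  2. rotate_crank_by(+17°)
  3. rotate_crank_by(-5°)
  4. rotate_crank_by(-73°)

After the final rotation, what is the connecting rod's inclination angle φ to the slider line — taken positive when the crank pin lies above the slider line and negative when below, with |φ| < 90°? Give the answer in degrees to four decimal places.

-15.9658

set_geometry: r = 35 mm, L = 184 mm, e = 20 mm; θ ← 0°
rotate_crank_by(+17°): θ ← 0° +17° = 17°
rotate_crank_by(-5°): θ ← 17° -5° = 12°
rotate_crank_by(-73°): θ ← 12° -73° = -61°
crank pin P = (r cos θ, r sin θ) = (16.968337, -30.611690)
h = r sin θ − e = -30.611690 − 20 = -50.611690
sin φ = h / L = -50.611690 / 184 = -0.27506353
φ = arcsin(-0.27506353) = -15.965800°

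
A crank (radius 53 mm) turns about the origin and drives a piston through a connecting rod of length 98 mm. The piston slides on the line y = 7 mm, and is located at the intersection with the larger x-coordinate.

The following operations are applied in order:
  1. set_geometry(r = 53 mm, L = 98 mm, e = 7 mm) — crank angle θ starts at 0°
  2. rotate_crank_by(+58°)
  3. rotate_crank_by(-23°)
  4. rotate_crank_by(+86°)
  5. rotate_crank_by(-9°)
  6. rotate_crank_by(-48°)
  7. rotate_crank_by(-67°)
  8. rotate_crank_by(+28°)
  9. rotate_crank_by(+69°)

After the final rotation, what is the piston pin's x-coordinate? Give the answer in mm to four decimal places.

82.9046

set_geometry: r = 53 mm, L = 98 mm, e = 7 mm; θ ← 0°
rotate_crank_by(+58°): θ ← 0° +58° = 58°
rotate_crank_by(-23°): θ ← 58° -23° = 35°
rotate_crank_by(+86°): θ ← 35° +86° = 121°
rotate_crank_by(-9°): θ ← 121° -9° = 112°
rotate_crank_by(-48°): θ ← 112° -48° = 64°
rotate_crank_by(-67°): θ ← 64° -67° = -3°
rotate_crank_by(+28°): θ ← -3° +28° = 25°
rotate_crank_by(+69°): θ ← 25° +69° = 94°
crank pin P = (r cos θ, r sin θ) = (-3.697093, 52.870895)
h = r sin θ − e = 52.870895 − 7 = 45.870895
x = r cos θ + √(L² − h²) = -3.697093 + √(9604.0 − 2104.1390) = -3.697093 + 86.601738 = 82.904645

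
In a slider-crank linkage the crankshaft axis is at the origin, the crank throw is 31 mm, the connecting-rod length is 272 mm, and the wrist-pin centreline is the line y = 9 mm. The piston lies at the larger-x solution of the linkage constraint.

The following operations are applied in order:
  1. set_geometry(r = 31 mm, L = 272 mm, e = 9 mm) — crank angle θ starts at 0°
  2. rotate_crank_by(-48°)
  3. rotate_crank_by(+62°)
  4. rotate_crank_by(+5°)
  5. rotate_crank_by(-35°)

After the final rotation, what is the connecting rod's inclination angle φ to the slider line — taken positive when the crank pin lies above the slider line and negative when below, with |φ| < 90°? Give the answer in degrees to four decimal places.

-3.6983

set_geometry: r = 31 mm, L = 272 mm, e = 9 mm; θ ← 0°
rotate_crank_by(-48°): θ ← 0° -48° = -48°
rotate_crank_by(+62°): θ ← -48° +62° = 14°
rotate_crank_by(+5°): θ ← 14° +5° = 19°
rotate_crank_by(-35°): θ ← 19° -35° = -16°
crank pin P = (r cos θ, r sin θ) = (29.799113, -8.544758)
h = r sin θ − e = -8.544758 − 9 = -17.544758
sin φ = h / L = -17.544758 / 272 = -0.06450279
φ = arcsin(-0.06450279) = -3.698305°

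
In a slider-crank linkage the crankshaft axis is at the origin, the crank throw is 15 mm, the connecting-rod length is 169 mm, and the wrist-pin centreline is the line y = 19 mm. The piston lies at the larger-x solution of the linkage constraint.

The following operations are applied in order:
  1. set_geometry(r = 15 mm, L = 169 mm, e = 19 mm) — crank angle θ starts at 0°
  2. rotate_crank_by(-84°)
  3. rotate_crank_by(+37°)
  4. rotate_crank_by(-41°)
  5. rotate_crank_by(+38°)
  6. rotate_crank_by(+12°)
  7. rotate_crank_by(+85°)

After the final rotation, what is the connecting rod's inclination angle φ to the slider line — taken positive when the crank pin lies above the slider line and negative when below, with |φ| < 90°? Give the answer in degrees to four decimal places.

set_geometry: r = 15 mm, L = 169 mm, e = 19 mm; θ ← 0°
rotate_crank_by(-84°): θ ← 0° -84° = -84°
rotate_crank_by(+37°): θ ← -84° +37° = -47°
rotate_crank_by(-41°): θ ← -47° -41° = -88°
rotate_crank_by(+38°): θ ← -88° +38° = -50°
rotate_crank_by(+12°): θ ← -50° +12° = -38°
rotate_crank_by(+85°): θ ← -38° +85° = 47°
crank pin P = (r cos θ, r sin θ) = (10.229975, 10.970306)
h = r sin θ − e = 10.970306 − 19 = -8.029694
sin φ = h / L = -8.029694 / 169 = -0.04751299
φ = arcsin(-0.04751299) = -2.723319°

-2.7233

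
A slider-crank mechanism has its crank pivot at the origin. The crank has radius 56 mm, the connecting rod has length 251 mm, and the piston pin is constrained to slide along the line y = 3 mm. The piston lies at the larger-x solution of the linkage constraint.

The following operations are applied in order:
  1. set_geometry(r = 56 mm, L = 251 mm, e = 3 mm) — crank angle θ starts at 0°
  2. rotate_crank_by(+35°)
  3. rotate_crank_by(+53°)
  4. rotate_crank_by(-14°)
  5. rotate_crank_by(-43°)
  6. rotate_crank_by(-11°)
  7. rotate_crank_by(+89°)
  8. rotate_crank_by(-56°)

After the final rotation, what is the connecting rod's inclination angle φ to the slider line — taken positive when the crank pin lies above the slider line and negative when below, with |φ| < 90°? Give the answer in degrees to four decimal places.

set_geometry: r = 56 mm, L = 251 mm, e = 3 mm; θ ← 0°
rotate_crank_by(+35°): θ ← 0° +35° = 35°
rotate_crank_by(+53°): θ ← 35° +53° = 88°
rotate_crank_by(-14°): θ ← 88° -14° = 74°
rotate_crank_by(-43°): θ ← 74° -43° = 31°
rotate_crank_by(-11°): θ ← 31° -11° = 20°
rotate_crank_by(+89°): θ ← 20° +89° = 109°
rotate_crank_by(-56°): θ ← 109° -56° = 53°
crank pin P = (r cos θ, r sin θ) = (33.701641, 44.723589)
h = r sin θ − e = 44.723589 − 3 = 41.723589
sin φ = h / L = 41.723589 / 251 = 0.16622944
φ = arcsin(0.16622944) = 9.568662°

9.5687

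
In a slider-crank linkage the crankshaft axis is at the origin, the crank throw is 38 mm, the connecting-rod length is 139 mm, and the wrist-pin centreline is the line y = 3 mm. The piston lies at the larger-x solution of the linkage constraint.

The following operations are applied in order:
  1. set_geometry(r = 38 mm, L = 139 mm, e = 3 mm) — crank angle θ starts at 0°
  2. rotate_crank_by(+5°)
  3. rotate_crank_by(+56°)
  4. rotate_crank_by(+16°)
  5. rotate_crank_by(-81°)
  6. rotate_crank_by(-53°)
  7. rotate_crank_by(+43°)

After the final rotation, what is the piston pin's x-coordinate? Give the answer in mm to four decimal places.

set_geometry: r = 38 mm, L = 139 mm, e = 3 mm; θ ← 0°
rotate_crank_by(+5°): θ ← 0° +5° = 5°
rotate_crank_by(+56°): θ ← 5° +56° = 61°
rotate_crank_by(+16°): θ ← 61° +16° = 77°
rotate_crank_by(-81°): θ ← 77° -81° = -4°
rotate_crank_by(-53°): θ ← -4° -53° = -57°
rotate_crank_by(+43°): θ ← -57° +43° = -14°
crank pin P = (r cos θ, r sin θ) = (36.871238, -9.193032)
h = r sin θ − e = -9.193032 − 3 = -12.193032
x = r cos θ + √(L² − h²) = 36.871238 + √(19321.0 − 148.6700) = 36.871238 + 138.464183 = 175.335421

175.3354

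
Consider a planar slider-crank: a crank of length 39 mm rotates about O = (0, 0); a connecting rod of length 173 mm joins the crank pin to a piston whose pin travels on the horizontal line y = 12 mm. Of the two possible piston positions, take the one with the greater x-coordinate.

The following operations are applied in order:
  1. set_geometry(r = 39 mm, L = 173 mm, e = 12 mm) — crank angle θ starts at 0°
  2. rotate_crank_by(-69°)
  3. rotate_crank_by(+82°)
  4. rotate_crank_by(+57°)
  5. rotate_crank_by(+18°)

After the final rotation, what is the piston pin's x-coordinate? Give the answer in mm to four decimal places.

set_geometry: r = 39 mm, L = 173 mm, e = 12 mm; θ ← 0°
rotate_crank_by(-69°): θ ← 0° -69° = -69°
rotate_crank_by(+82°): θ ← -69° +82° = 13°
rotate_crank_by(+57°): θ ← 13° +57° = 70°
rotate_crank_by(+18°): θ ← 70° +18° = 88°
crank pin P = (r cos θ, r sin θ) = (1.361080, 38.976242)
h = r sin θ − e = 38.976242 − 12 = 26.976242
x = r cos θ + √(L² − h²) = 1.361080 + √(29929.0 − 727.7176) = 1.361080 + 170.883827 = 172.244907

172.2449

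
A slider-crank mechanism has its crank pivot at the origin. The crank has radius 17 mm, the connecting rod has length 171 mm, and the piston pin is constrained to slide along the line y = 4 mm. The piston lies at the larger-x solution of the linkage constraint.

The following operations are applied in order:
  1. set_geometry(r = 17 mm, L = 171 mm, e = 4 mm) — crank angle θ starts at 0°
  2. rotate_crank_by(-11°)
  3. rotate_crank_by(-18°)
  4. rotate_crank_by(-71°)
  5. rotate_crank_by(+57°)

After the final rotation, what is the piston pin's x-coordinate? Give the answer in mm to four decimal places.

set_geometry: r = 17 mm, L = 171 mm, e = 4 mm; θ ← 0°
rotate_crank_by(-11°): θ ← 0° -11° = -11°
rotate_crank_by(-18°): θ ← -11° -18° = -29°
rotate_crank_by(-71°): θ ← -29° -71° = -100°
rotate_crank_by(+57°): θ ← -100° +57° = -43°
crank pin P = (r cos θ, r sin θ) = (12.433013, -11.593972)
h = r sin θ − e = -11.593972 − 4 = -15.593972
x = r cos θ + √(L² − h²) = 12.433013 + √(29241.0 − 243.1720) = 12.433013 + 170.287486 = 182.720499

182.7205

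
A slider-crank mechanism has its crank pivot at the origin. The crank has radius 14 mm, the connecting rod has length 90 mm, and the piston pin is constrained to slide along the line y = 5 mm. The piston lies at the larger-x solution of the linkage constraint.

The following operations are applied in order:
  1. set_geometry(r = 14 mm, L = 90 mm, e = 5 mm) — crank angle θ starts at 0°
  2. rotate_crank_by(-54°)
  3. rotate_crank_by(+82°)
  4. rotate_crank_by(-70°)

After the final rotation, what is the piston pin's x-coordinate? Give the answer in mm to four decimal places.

99.2498

set_geometry: r = 14 mm, L = 90 mm, e = 5 mm; θ ← 0°
rotate_crank_by(-54°): θ ← 0° -54° = -54°
rotate_crank_by(+82°): θ ← -54° +82° = 28°
rotate_crank_by(-70°): θ ← 28° -70° = -42°
crank pin P = (r cos θ, r sin θ) = (10.404028, -9.367828)
h = r sin θ − e = -9.367828 − 5 = -14.367828
x = r cos θ + √(L² − h²) = 10.404028 + √(8100.0 − 206.4345) = 10.404028 + 88.845740 = 99.249767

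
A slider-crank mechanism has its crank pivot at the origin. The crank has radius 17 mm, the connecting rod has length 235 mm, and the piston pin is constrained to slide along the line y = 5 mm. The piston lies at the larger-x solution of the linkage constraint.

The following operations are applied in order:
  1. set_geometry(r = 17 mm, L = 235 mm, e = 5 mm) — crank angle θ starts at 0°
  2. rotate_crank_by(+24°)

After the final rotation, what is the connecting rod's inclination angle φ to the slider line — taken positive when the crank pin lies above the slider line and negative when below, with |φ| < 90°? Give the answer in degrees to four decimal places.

0.4668

set_geometry: r = 17 mm, L = 235 mm, e = 5 mm; θ ← 0°
rotate_crank_by(+24°): θ ← 0° +24° = 24°
crank pin P = (r cos θ, r sin θ) = (15.530273, 6.914523)
h = r sin θ − e = 6.914523 − 5 = 1.914523
sin φ = h / L = 1.914523 / 235 = 0.00814691
φ = arcsin(0.00814691) = 0.466788°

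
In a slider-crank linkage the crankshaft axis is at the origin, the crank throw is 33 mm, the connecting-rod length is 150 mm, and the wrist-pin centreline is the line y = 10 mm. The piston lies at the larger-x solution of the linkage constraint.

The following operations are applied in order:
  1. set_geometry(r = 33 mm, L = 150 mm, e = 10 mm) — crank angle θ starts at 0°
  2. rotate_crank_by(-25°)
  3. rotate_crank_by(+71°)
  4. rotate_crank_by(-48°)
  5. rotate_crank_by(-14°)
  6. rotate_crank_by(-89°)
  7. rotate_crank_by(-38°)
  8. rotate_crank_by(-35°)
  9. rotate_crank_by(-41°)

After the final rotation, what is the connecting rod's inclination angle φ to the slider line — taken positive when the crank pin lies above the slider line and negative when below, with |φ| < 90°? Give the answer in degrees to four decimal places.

set_geometry: r = 33 mm, L = 150 mm, e = 10 mm; θ ← 0°
rotate_crank_by(-25°): θ ← 0° -25° = -25°
rotate_crank_by(+71°): θ ← -25° +71° = 46°
rotate_crank_by(-48°): θ ← 46° -48° = -2°
rotate_crank_by(-14°): θ ← -2° -14° = -16°
rotate_crank_by(-89°): θ ← -16° -89° = -105°
rotate_crank_by(-38°): θ ← -105° -38° = -143°
rotate_crank_by(-35°): θ ← -143° -35° = -178°
rotate_crank_by(-41°): θ ← -178° -41° = -219°
crank pin P = (r cos θ, r sin θ) = (-25.645817, 20.767573)
h = r sin θ − e = 20.767573 − 10 = 10.767573
sin φ = h / L = 10.767573 / 150 = 0.07178382
φ = arcsin(0.07178382) = 4.116450°

4.1165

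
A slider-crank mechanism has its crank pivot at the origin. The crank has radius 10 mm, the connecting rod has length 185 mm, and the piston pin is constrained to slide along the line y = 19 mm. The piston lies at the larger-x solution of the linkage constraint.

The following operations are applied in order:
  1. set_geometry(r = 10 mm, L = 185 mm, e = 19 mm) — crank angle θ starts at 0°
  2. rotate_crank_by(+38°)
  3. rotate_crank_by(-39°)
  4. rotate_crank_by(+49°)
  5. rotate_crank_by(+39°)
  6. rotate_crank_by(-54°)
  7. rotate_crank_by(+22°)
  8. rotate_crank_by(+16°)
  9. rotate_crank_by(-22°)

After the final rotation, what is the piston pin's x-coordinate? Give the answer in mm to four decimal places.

191.2057

set_geometry: r = 10 mm, L = 185 mm, e = 19 mm; θ ← 0°
rotate_crank_by(+38°): θ ← 0° +38° = 38°
rotate_crank_by(-39°): θ ← 38° -39° = -1°
rotate_crank_by(+49°): θ ← -1° +49° = 48°
rotate_crank_by(+39°): θ ← 48° +39° = 87°
rotate_crank_by(-54°): θ ← 87° -54° = 33°
rotate_crank_by(+22°): θ ← 33° +22° = 55°
rotate_crank_by(+16°): θ ← 55° +16° = 71°
rotate_crank_by(-22°): θ ← 71° -22° = 49°
crank pin P = (r cos θ, r sin θ) = (6.560590, 7.547096)
h = r sin θ − e = 7.547096 − 19 = -11.452904
x = r cos θ + √(L² − h²) = 6.560590 + √(34225.0 − 131.1690) = 6.560590 + 184.645149 = 191.205739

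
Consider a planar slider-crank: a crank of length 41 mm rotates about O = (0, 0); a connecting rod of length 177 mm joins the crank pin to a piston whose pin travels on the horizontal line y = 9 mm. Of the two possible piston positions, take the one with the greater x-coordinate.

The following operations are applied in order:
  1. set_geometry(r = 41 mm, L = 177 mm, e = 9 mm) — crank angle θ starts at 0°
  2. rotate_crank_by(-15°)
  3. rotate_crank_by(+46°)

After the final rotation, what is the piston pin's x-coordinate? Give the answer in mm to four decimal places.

211.7287

set_geometry: r = 41 mm, L = 177 mm, e = 9 mm; θ ← 0°
rotate_crank_by(-15°): θ ← 0° -15° = -15°
rotate_crank_by(+46°): θ ← -15° +46° = 31°
crank pin P = (r cos θ, r sin θ) = (35.143859, 21.116561)
h = r sin θ − e = 21.116561 − 9 = 12.116561
x = r cos θ + √(L² − h²) = 35.143859 + √(31329.0 − 146.8111) = 35.143859 + 176.584793 = 211.728652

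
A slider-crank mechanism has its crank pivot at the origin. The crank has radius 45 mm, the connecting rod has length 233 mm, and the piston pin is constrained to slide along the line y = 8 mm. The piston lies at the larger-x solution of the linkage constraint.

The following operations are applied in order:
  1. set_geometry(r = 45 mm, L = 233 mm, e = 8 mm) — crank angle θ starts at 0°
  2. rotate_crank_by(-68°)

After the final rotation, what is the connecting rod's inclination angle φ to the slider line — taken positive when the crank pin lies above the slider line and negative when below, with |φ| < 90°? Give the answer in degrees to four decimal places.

-12.3219

set_geometry: r = 45 mm, L = 233 mm, e = 8 mm; θ ← 0°
rotate_crank_by(-68°): θ ← 0° -68° = -68°
crank pin P = (r cos θ, r sin θ) = (16.857297, -41.723273)
h = r sin θ − e = -41.723273 − 8 = -49.723273
sin φ = h / L = -49.723273 / 233 = -0.21340461
φ = arcsin(-0.21340461) = -12.321946°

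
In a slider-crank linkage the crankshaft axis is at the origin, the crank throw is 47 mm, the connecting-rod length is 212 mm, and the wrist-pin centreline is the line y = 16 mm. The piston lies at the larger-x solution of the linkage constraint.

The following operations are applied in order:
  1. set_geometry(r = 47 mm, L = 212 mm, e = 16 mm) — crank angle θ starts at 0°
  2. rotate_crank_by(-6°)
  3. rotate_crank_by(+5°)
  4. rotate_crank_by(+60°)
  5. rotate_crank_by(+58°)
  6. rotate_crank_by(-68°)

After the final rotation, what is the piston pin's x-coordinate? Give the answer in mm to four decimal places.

set_geometry: r = 47 mm, L = 212 mm, e = 16 mm; θ ← 0°
rotate_crank_by(-6°): θ ← 0° -6° = -6°
rotate_crank_by(+5°): θ ← -6° +5° = -1°
rotate_crank_by(+60°): θ ← -1° +60° = 59°
rotate_crank_by(+58°): θ ← 59° +58° = 117°
rotate_crank_by(-68°): θ ← 117° -68° = 49°
crank pin P = (r cos θ, r sin θ) = (30.834774, 35.471350)
h = r sin θ − e = 35.471350 − 16 = 19.471350
x = r cos θ + √(L² − h²) = 30.834774 + √(44944.0 − 379.1335) = 30.834774 + 211.103924 = 241.938698

241.9387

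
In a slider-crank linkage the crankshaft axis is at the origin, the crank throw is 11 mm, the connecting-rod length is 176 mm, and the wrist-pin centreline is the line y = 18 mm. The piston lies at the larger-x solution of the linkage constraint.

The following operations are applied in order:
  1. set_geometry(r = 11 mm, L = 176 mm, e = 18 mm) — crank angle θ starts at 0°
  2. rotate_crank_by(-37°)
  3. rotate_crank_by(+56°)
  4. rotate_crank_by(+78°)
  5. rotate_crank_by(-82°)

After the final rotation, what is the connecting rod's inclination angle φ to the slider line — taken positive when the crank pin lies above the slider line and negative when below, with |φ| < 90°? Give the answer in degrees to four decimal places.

set_geometry: r = 11 mm, L = 176 mm, e = 18 mm; θ ← 0°
rotate_crank_by(-37°): θ ← 0° -37° = -37°
rotate_crank_by(+56°): θ ← -37° +56° = 19°
rotate_crank_by(+78°): θ ← 19° +78° = 97°
rotate_crank_by(-82°): θ ← 97° -82° = 15°
crank pin P = (r cos θ, r sin θ) = (10.625184, 2.847009)
h = r sin θ − e = 2.847009 − 18 = -15.152991
sin φ = h / L = -15.152991 / 176 = -0.08609654
φ = arcsin(-0.08609654) = -4.939083°

-4.9391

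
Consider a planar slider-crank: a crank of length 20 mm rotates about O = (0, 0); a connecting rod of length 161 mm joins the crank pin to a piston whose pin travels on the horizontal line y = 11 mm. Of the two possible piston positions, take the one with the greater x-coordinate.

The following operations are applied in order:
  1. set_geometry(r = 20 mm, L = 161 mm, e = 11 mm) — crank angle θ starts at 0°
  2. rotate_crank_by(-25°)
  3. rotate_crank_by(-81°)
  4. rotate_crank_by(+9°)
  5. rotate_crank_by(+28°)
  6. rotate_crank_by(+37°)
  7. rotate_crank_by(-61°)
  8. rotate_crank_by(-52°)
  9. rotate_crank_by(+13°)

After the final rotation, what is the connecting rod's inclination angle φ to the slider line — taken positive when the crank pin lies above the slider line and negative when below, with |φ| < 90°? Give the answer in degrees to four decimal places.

-9.2440

set_geometry: r = 20 mm, L = 161 mm, e = 11 mm; θ ← 0°
rotate_crank_by(-25°): θ ← 0° -25° = -25°
rotate_crank_by(-81°): θ ← -25° -81° = -106°
rotate_crank_by(+9°): θ ← -106° +9° = -97°
rotate_crank_by(+28°): θ ← -97° +28° = -69°
rotate_crank_by(+37°): θ ← -69° +37° = -32°
rotate_crank_by(-61°): θ ← -32° -61° = -93°
rotate_crank_by(-52°): θ ← -93° -52° = -145°
rotate_crank_by(+13°): θ ← -145° +13° = -132°
crank pin P = (r cos θ, r sin θ) = (-13.382612, -14.862897)
h = r sin θ − e = -14.862897 − 11 = -25.862897
sin φ = h / L = -25.862897 / 161 = -0.16063911
φ = arcsin(-0.16063911) = -9.243994°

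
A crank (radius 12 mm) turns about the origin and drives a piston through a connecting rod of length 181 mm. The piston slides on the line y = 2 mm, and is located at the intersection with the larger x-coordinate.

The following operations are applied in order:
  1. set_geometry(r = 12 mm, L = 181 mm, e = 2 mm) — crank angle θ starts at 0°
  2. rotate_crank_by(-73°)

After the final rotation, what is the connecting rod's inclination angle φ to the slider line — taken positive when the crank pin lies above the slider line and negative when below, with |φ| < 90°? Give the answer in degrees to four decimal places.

set_geometry: r = 12 mm, L = 181 mm, e = 2 mm; θ ← 0°
rotate_crank_by(-73°): θ ← 0° -73° = -73°
crank pin P = (r cos θ, r sin θ) = (3.508460, -11.475657)
h = r sin θ − e = -11.475657 − 2 = -13.475657
sin φ = h / L = -13.475657 / 181 = -0.07445114
φ = arcsin(-0.07445114) = -4.269687°

-4.2697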